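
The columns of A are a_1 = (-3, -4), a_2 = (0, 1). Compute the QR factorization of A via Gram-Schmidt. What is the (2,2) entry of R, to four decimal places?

q_1 = a_1/‖a_1‖ = (-3, -4)/5.0000 = (-0.6000, -0.8000).
r_{12} = q_1·a_2 = -0.8000.
u_2 = a_2 + 0.8000·q_1 = (-0.4800, 0.3600).
r_{22} = ‖u_2‖ = 0.6000.

r_{22} = 0.6000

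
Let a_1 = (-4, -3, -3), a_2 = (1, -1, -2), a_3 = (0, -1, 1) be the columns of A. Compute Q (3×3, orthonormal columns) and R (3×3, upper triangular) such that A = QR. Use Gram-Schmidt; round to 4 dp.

a_1 = (-4, -3, -3); ‖a_1‖ = 5.8310, so e_1 = (-0.6860, -0.5145, -0.5145).
e_1·a_2 = (-0.6860)·1 + (-0.5145)·(-1) + (-0.5145)·(-2) = 0.8575.
u_2 = a_2 − 0.8575·e_1 = (1.5882, -0.5588, -1.5588).
‖u_2‖ = 2.2945, so e_2 = (0.6922, -0.2435, -0.6794).
e_1·a_3 = (-0.6860)·0 + (-0.5145)·(-1) + (-0.5145)·1 = 0.0000; e_2·a_3 = 0.6922·0 + (-0.2435)·(-1) + (-0.6794)·1 = -0.4358.
u_3 = a_3 + 0.0000·e_1 + 0.4358·e_2 = (0.3017, -1.1061, 0.7039).
‖u_3‖ = 1.3454, so e_3 = (0.2242, -0.8222, 0.5232).

Q = [[-0.6860, 0.6922, 0.2242], [-0.5145, -0.2435, -0.8222], [-0.5145, -0.6794, 0.5232]], R = [[5.8310, 0.8575, 0.0000], [0.0000, 2.2945, -0.4358], [0.0000, 0.0000, 1.3454]]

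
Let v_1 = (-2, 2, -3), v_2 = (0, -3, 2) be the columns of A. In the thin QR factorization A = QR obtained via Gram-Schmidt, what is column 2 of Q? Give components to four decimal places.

e_1 = v_1/‖v_1‖ = (-2, 2, -3)/4.1231 = (-0.4851, 0.4851, -0.7276).
r_{12} = e_1·v_2 = -2.9104.
u_2 = v_2 + 2.9104·e_1 = (-1.4118, -1.5882, -0.1176).
‖u_2‖ = 2.1282, so e_2 = (-0.6633, -0.7463, -0.0553).

e_2 = (-0.6633, -0.7463, -0.0553)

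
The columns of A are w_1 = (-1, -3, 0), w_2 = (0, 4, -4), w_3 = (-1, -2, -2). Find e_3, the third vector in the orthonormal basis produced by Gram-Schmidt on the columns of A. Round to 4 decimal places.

e_3 = (0.9045, -0.3015, -0.3015)

w_1 = (-1, -3, 0); ‖w_1‖ = 3.1623, so e_1 = (-0.3162, -0.9487, 0.0000).
e_1·w_2 = (-0.3162)·0 + (-0.9487)·4 + 0.0000·(-4) = -3.7947.
u_2 = w_2 + 3.7947·e_1 = (-1.2000, 0.4000, -4.0000).
‖u_2‖ = 4.1952, so e_2 = (-0.2860, 0.0953, -0.9535).
e_1·w_3 = (-0.3162)·(-1) + (-0.9487)·(-2) + 0.0000·(-2) = 2.2136; e_2·w_3 = (-0.2860)·(-1) + 0.0953·(-2) + (-0.9535)·(-2) = 2.0023.
u_3 = w_3 − 2.2136·e_1 − 2.0023·e_2 = (0.2727, -0.0909, -0.0909).
‖u_3‖ = 0.3015, so e_3 = (0.9045, -0.3015, -0.3015).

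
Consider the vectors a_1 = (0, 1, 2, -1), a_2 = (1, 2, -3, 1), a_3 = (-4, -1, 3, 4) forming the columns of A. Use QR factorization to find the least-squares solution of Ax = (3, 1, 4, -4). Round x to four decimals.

x = (1.7856, -0.5769, -0.5984)

e_1 = a_1/‖a_1‖ = (0, 1, 2, -1)/2.4495 = (0.0000, 0.4082, 0.8165, -0.4082).
r_{12} = e_1·a_2 = -2.0412.
u_2 = a_2 + 2.0412·e_1 = (1.0000, 2.8333, -1.3333, 0.1667).
‖u_2‖ = 3.2914, so e_2 = (0.3038, 0.8608, -0.4051, 0.0506).
r_{13} = e_1·a_3 = 0.4082; r_{23} = e_2·a_3 = -3.0889.
u_3 = a_3 − 0.4082·e_1 + 3.0889·e_2 = (-3.0615, 1.4923, 1.4154, 4.3231).
‖u_3‖ = 5.6826, so e_3 = (-0.5388, 0.2626, 0.2491, 0.7608).
Qᵀb = (5.3072, -0.0506, -3.4004).
Back-substitute: x_3 = -3.4004/5.6826 = -0.5984.
x_2 = (-0.0506 + 3.0889·(-0.5984))/3.2914 = -0.5769.
x_1 = (5.3072 + 2.0412·(-0.5769) − 0.4082·(-0.5984))/2.4495 = 1.7856.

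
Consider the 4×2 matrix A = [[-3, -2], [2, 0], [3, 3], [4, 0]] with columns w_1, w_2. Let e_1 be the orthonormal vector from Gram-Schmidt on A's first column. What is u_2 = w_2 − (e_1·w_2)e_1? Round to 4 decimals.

w_1 = (-3, 2, 3, 4); ‖w_1‖ = 6.1644, so e_1 = (-0.4867, 0.3244, 0.4867, 0.6489).
e_1·w_2 = (-0.4867)·(-2) + 0.3244·0 + 0.4867·3 + 0.6489·0 = 2.4333.
u_2 = w_2 − 2.4333·e_1 = (-0.8158, -0.7895, 1.8158, -1.5789).

u_2 = (-0.8158, -0.7895, 1.8158, -1.5789)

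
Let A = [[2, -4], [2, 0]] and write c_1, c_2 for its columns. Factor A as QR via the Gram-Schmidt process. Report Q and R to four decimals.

c_1 = (2, 2); ‖c_1‖ = 2.8284, so q_1 = (0.7071, 0.7071).
q_1·c_2 = 0.7071·(-4) + 0.7071·0 = -2.8284.
u_2 = c_2 + 2.8284·q_1 = (-2.0000, 2.0000).
‖u_2‖ = 2.8284, so q_2 = (-0.7071, 0.7071).

Q = [[0.7071, -0.7071], [0.7071, 0.7071]], R = [[2.8284, -2.8284], [0.0000, 2.8284]]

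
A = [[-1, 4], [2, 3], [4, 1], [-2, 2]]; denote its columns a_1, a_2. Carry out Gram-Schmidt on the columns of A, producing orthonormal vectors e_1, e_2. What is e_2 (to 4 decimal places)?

e_2 = (0.7469, 0.5199, 0.1245, 0.3954)

e_1 = a_1/‖a_1‖ = (-1, 2, 4, -2)/5.0000 = (-0.2000, 0.4000, 0.8000, -0.4000).
r_{12} = e_1·a_2 = 0.4000.
u_2 = a_2 − 0.4000·e_1 = (4.0800, 2.8400, 0.6800, 2.1600).
‖u_2‖ = 5.4626, so e_2 = (0.7469, 0.5199, 0.1245, 0.3954).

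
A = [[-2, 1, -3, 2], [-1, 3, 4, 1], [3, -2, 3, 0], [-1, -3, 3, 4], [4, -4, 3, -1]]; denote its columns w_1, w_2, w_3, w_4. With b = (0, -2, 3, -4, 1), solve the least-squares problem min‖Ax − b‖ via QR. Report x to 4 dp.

w_1 = (-2, -1, 3, -1, 4); ‖w_1‖ = 5.5678, so e_1 = (-0.3592, -0.1796, 0.5388, -0.1796, 0.7184).
e_1·w_2 = (-0.3592)·1 + (-0.1796)·3 + 0.5388·(-2) + (-0.1796)·(-3) + 0.7184·(-4) = -4.3105.
u_2 = w_2 + 4.3105·e_1 = (-0.5484, 2.2258, 0.3226, -3.7742, -0.9032).
‖u_2‖ = 4.5188, so e_2 = (-0.1214, 0.4926, 0.0714, -0.8352, -0.1999).
e_1·w_3 = (-0.3592)·(-3) + (-0.1796)·4 + 0.5388·3 + (-0.1796)·3 + 0.7184·3 = 3.5921; e_2·w_3 = (-0.1214)·(-3) + 0.4926·4 + 0.0714·3 + (-0.8352)·3 + (-0.1999)·3 = -0.5568.
u_3 = w_3 − 3.5921·e_1 + 0.5568·e_2 = (-1.7773, 4.9194, 1.1043, 3.1801, 0.3081).
‖u_3‖ = 6.2279, so e_3 = (-0.2854, 0.7899, 0.1773, 0.5106, 0.0495).
e_1·w_4 = (-0.3592)·2 + (-0.1796)·1 + 0.5388·0 + (-0.1796)·4 + 0.7184·(-1) = -2.3349; e_2·w_4 = (-0.1214)·2 + 0.4926·1 + 0.0714·0 + (-0.8352)·4 + (-0.1999)·(-1) = -2.8912; e_3·w_4 = (-0.2854)·2 + 0.7899·1 + 0.1773·0 + 0.5106·4 + 0.0495·(-1) = 2.2122.
u_4 = w_4 + 2.3349·e_1 + 2.8912·e_2 − 2.2122·e_3 = (1.4417, 0.2573, 1.0722, 0.0363, -0.0099).
‖u_4‖ = 1.8154, so e_4 = (0.7941, 0.1417, 0.5906, 0.0200, -0.0055).
Qᵀb = (3.4125, 2.3700, -3.0409, 1.4029).
Back-substitute: x_4 = 1.4029/1.8154 = 0.7728.
x_3 = (-3.0409 − 2.2122·0.7728)/6.2279 = -0.7628.
x_2 = (2.3700 + 0.5568·(-0.7628) + 2.8912·0.7728)/4.5188 = 0.9249.
x_1 = (3.4125 + 4.3105·0.9249 − 3.5921·(-0.7628) + 2.3349·0.7728)/5.5678 = 2.1451.

x = (2.1451, 0.9249, -0.7628, 0.7728)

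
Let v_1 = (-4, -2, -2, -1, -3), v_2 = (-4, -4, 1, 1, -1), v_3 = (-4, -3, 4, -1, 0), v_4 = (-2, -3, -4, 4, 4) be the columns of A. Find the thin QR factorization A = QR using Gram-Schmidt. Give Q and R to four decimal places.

Q = [[-0.6860, -0.2768, -0.2581, -0.3995], [-0.3430, -0.6091, 0.2302, 0.0587], [-0.3430, 0.5675, 0.6146, -0.3951], [-0.1715, 0.4014, -0.7088, -0.1584], [-0.5145, 0.2630, 0.0172, 0.8098]], R = [[5.8310, 4.1160, 2.5725, 1.0290], [0.0000, 4.2496, 4.8033, 2.7684], [0.0000, 0.0000, 3.5087, -5.3993], [0.0000, 0.0000, 0.0000, 4.8088]]

v_1 = (-4, -2, -2, -1, -3); ‖v_1‖ = 5.8310, so e_1 = (-0.6860, -0.3430, -0.3430, -0.1715, -0.5145).
e_1·v_2 = (-0.6860)·(-4) + (-0.3430)·(-4) + (-0.3430)·1 + (-0.1715)·1 + (-0.5145)·(-1) = 4.1160.
u_2 = v_2 − 4.1160·e_1 = (-1.1765, -2.5882, 2.4118, 1.7059, 1.1176).
‖u_2‖ = 4.2496, so e_2 = (-0.2768, -0.6091, 0.5675, 0.4014, 0.2630).
e_1·v_3 = (-0.6860)·(-4) + (-0.3430)·(-3) + (-0.3430)·4 + (-0.1715)·(-1) + (-0.5145)·0 = 2.5725; e_2·v_3 = (-0.2768)·(-4) + (-0.6091)·(-3) + 0.5675·4 + 0.4014·(-1) + 0.2630·0 = 4.8033.
u_3 = v_3 − 2.5725·e_1 − 4.8033·e_2 = (-0.9055, 0.8078, 2.1564, -2.4870, 0.0603).
‖u_3‖ = 3.5087, so e_3 = (-0.2581, 0.2302, 0.6146, -0.7088, 0.0172).
e_1·v_4 = (-0.6860)·(-2) + (-0.3430)·(-3) + (-0.3430)·(-4) + (-0.1715)·4 + (-0.5145)·4 = 1.0290; e_2·v_4 = (-0.2768)·(-2) + (-0.6091)·(-3) + 0.5675·(-4) + 0.4014·4 + 0.2630·4 = 2.7684; e_3·v_4 = (-0.2581)·(-2) + 0.2302·(-3) + 0.6146·(-4) + (-0.7088)·4 + 0.0172·4 = -5.3993.
u_4 = v_4 − 1.0290·e_1 − 2.7684·e_2 + 5.3993·e_3 = (-1.9212, 0.2822, -1.9000, -0.7619, 3.8940).
‖u_4‖ = 4.8088, so e_4 = (-0.3995, 0.0587, -0.3951, -0.1584, 0.8098).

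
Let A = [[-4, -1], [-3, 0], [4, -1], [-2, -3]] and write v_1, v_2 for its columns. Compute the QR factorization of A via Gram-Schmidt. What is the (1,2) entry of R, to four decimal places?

e_1 = v_1/‖v_1‖ = (-4, -3, 4, -2)/6.7082 = (-0.5963, -0.4472, 0.5963, -0.2981).
r_{12} = e_1·v_2 = 0.8944.

r_{12} = 0.8944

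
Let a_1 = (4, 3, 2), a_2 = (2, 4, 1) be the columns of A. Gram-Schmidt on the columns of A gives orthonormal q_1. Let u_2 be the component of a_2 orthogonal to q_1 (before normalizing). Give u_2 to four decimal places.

a_1 = (4, 3, 2); ‖a_1‖ = 5.3852, so q_1 = (0.7428, 0.5571, 0.3714).
q_1·a_2 = 0.7428·2 + 0.5571·4 + 0.3714·1 = 4.0853.
u_2 = a_2 − 4.0853·q_1 = (-1.0345, 1.7241, -0.5172).

u_2 = (-1.0345, 1.7241, -0.5172)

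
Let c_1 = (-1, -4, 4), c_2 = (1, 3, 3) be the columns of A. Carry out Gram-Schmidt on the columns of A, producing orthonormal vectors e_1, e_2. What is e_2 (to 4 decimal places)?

e_1 = c_1/‖c_1‖ = (-1, -4, 4)/5.7446 = (-0.1741, -0.6963, 0.6963).
r_{12} = e_1·c_2 = -0.1741.
u_2 = c_2 + 0.1741·e_1 = (0.9697, 2.8788, 3.1212).
‖u_2‖ = 4.3554, so e_2 = (0.2226, 0.6610, 0.7166).

e_2 = (0.2226, 0.6610, 0.7166)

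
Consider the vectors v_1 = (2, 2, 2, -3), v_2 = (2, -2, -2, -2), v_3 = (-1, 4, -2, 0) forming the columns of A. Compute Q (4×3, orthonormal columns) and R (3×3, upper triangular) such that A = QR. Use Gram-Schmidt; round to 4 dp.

Q = [[0.4364, 0.4551, -0.1124], [0.4364, -0.5509, 0.6884], [0.4364, -0.5509, -0.7109], [-0.6547, -0.4311, -0.0899]], R = [[4.5826, 0.4364, 0.4364], [0.0000, 3.9761, -1.5569], [0.0000, 0.0000, 4.2878]]

v_1 = (2, 2, 2, -3); ‖v_1‖ = 4.5826, so q_1 = (0.4364, 0.4364, 0.4364, -0.6547).
q_1·v_2 = 0.4364·2 + 0.4364·(-2) + 0.4364·(-2) + (-0.6547)·(-2) = 0.4364.
u_2 = v_2 − 0.4364·q_1 = (1.8095, -2.1905, -2.1905, -1.7143).
‖u_2‖ = 3.9761, so q_2 = (0.4551, -0.5509, -0.5509, -0.4311).
q_1·v_3 = 0.4364·(-1) + 0.4364·4 + 0.4364·(-2) + (-0.6547)·0 = 0.4364; q_2·v_3 = 0.4551·(-1) + (-0.5509)·4 + (-0.5509)·(-2) + (-0.4311)·0 = -1.5569.
u_3 = v_3 − 0.4364·q_1 + 1.5569·q_2 = (-0.4819, 2.9518, -3.0482, -0.3855).
‖u_3‖ = 4.2878, so q_3 = (-0.1124, 0.6884, -0.7109, -0.0899).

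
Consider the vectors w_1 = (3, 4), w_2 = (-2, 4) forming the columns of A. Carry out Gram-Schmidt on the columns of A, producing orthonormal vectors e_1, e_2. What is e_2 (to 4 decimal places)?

e_2 = (-0.8000, 0.6000)

w_1 = (3, 4); ‖w_1‖ = 5.0000, so e_1 = (0.6000, 0.8000).
e_1·w_2 = 0.6000·(-2) + 0.8000·4 = 2.0000.
u_2 = w_2 − 2.0000·e_1 = (-3.2000, 2.4000).
‖u_2‖ = 4.0000, so e_2 = (-0.8000, 0.6000).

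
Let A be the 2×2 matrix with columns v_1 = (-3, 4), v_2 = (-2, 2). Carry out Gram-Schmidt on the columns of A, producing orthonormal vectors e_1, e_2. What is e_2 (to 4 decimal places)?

v_1 = (-3, 4); ‖v_1‖ = 5.0000, so e_1 = (-0.6000, 0.8000).
e_1·v_2 = (-0.6000)·(-2) + 0.8000·2 = 2.8000.
u_2 = v_2 − 2.8000·e_1 = (-0.3200, -0.2400).
‖u_2‖ = 0.4000, so e_2 = (-0.8000, -0.6000).

e_2 = (-0.8000, -0.6000)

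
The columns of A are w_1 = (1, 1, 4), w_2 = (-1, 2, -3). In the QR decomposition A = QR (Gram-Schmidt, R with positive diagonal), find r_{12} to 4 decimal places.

w_1 = (1, 1, 4); ‖w_1‖ = 4.2426, so e_1 = (0.2357, 0.2357, 0.9428).
r_{12} = e_1·w_2 = -2.5927.

r_{12} = -2.5927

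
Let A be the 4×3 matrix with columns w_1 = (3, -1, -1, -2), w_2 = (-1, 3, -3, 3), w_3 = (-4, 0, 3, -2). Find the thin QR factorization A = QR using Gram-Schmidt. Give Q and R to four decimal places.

q_1 = w_1/‖w_1‖ = (3, -1, -1, -2)/3.8730 = (0.7746, -0.2582, -0.2582, -0.5164).
r_{12} = q_1·w_2 = -2.3238.
u_2 = w_2 + 2.3238·q_1 = (0.8000, 2.4000, -3.6000, 1.8000).
‖u_2‖ = 4.7539, so q_2 = (0.1683, 0.5048, -0.7573, 0.3786).
r_{13} = q_1·w_3 = -2.8402; r_{23} = q_2·w_3 = -3.7022.
u_3 = w_3 + 2.8402·q_1 + 3.7022·q_2 = (-1.1770, 1.1357, -0.5369, -2.0649).
‖u_3‖ = 2.6883, so q_3 = (-0.4378, 0.4225, -0.1997, -0.7681).

Q = [[0.7746, 0.1683, -0.4378], [-0.2582, 0.5048, 0.4225], [-0.2582, -0.7573, -0.1997], [-0.5164, 0.3786, -0.7681]], R = [[3.8730, -2.3238, -2.8402], [0.0000, 4.7539, -3.7022], [0.0000, 0.0000, 2.6883]]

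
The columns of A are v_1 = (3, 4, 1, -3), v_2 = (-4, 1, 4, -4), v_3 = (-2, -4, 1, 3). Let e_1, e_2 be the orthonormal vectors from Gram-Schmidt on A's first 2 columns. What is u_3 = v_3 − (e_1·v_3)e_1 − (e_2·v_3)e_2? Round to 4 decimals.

u_3 = (0.8552, -0.5766, 1.6287, 0.6293)

v_1 = (3, 4, 1, -3); ‖v_1‖ = 5.9161, so e_1 = (0.5071, 0.6761, 0.1690, -0.5071).
e_1·v_2 = 0.5071·(-4) + 0.6761·1 + 0.1690·4 + (-0.5071)·(-4) = 1.3522.
u_2 = v_2 − 1.3522·e_1 = (-4.6857, 0.0857, 3.7714, -3.3143).
‖u_2‖ = 6.8681, so e_2 = (-0.6822, 0.0125, 0.5491, -0.4826).
e_1·v_3 = 0.5071·(-2) + 0.6761·(-4) + 0.1690·1 + (-0.5071)·3 = -5.0709; e_2·v_3 = (-0.6822)·(-2) + 0.0125·(-4) + 0.5491·1 + (-0.4826)·3 = 0.4160.
u_3 = v_3 + 5.0709·e_1 − 0.4160·e_2 = (0.8552, -0.5766, 1.6287, 0.6293).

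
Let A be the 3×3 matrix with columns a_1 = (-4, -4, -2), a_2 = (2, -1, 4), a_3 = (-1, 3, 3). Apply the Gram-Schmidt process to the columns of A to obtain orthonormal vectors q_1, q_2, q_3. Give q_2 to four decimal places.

q_2 = (0.1617, -0.5659, 0.8085)

q_1 = a_1/‖a_1‖ = (-4, -4, -2)/6.0000 = (-0.6667, -0.6667, -0.3333).
r_{12} = q_1·a_2 = -2.0000.
u_2 = a_2 + 2.0000·q_1 = (0.6667, -2.3333, 3.3333).
‖u_2‖ = 4.1231, so q_2 = (0.1617, -0.5659, 0.8085).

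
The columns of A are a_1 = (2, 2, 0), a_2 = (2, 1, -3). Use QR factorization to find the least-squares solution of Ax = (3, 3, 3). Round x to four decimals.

x = (2.2105, -0.9474)

a_1 = (2, 2, 0); ‖a_1‖ = 2.8284, so e_1 = (0.7071, 0.7071, 0.0000).
e_1·a_2 = 0.7071·2 + 0.7071·1 + 0.0000·(-3) = 2.1213.
u_2 = a_2 − 2.1213·e_1 = (0.5000, -0.5000, -3.0000).
‖u_2‖ = 3.0822, so e_2 = (0.1622, -0.1622, -0.9733).
Qᵀb = (4.2426, -2.9200).
Back-substitute: x_2 = -2.9200/3.0822 = -0.9474.
x_1 = (4.2426 − 2.1213·(-0.9474))/2.8284 = 2.2105.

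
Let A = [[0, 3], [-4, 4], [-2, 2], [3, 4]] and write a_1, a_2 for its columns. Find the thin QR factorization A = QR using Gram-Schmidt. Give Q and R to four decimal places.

Q = [[0.0000, 0.4586], [-0.7428, 0.4428], [-0.3714, 0.2214], [0.5571, 0.7380]], R = [[5.3852, -1.4856], [0.0000, 6.5416]]

a_1 = (0, -4, -2, 3); ‖a_1‖ = 5.3852, so q_1 = (0.0000, -0.7428, -0.3714, 0.5571).
q_1·a_2 = 0.0000·3 + (-0.7428)·4 + (-0.3714)·2 + 0.5571·4 = -1.4856.
u_2 = a_2 + 1.4856·q_1 = (3.0000, 2.8966, 1.4483, 4.8276).
‖u_2‖ = 6.5416, so q_2 = (0.4586, 0.4428, 0.2214, 0.7380).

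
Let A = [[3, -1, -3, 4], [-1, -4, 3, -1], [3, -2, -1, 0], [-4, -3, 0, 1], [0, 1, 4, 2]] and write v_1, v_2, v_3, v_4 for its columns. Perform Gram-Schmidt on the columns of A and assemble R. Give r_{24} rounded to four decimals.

v_1 = (3, -1, 3, -4, 0); ‖v_1‖ = 5.9161, so q_1 = (0.5071, -0.1690, 0.5071, -0.6761, 0.0000).
q_1·v_2 = 0.5071·(-1) + (-0.1690)·(-4) + 0.5071·(-2) + (-0.6761)·(-3) + 0.0000·1 = 1.1832.
u_2 = v_2 − 1.1832·q_1 = (-1.6000, -3.8000, -2.6000, -2.2000, 1.0000).
‖u_2‖ = 5.4406, so q_2 = (-0.2941, -0.6985, -0.4779, -0.4044, 0.1838).
r_{24} = q_2·v_4 = -0.5147.

r_{24} = -0.5147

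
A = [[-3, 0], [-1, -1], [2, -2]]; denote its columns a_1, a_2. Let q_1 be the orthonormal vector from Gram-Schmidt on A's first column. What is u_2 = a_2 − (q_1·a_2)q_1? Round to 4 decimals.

u_2 = (-0.6429, -1.2143, -1.5714)

a_1 = (-3, -1, 2); ‖a_1‖ = 3.7417, so q_1 = (-0.8018, -0.2673, 0.5345).
q_1·a_2 = (-0.8018)·0 + (-0.2673)·(-1) + 0.5345·(-2) = -0.8018.
u_2 = a_2 + 0.8018·q_1 = (-0.6429, -1.2143, -1.5714).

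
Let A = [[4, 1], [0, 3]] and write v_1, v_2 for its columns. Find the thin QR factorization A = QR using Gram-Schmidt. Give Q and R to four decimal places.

Q = [[1.0000, 0.0000], [0.0000, 1.0000]], R = [[4.0000, 1.0000], [0.0000, 3.0000]]

v_1 = (4, 0); ‖v_1‖ = 4.0000, so e_1 = (1.0000, 0.0000).
e_1·v_2 = 1.0000·1 + 0.0000·3 = 1.0000.
u_2 = v_2 − 1.0000·e_1 = (0.0000, 3.0000).
‖u_2‖ = 3.0000, so e_2 = (0.0000, 1.0000).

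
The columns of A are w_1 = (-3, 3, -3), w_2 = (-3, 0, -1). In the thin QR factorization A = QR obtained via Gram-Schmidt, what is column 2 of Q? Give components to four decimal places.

q_2 = (-0.7715, -0.6172, 0.1543)

w_1 = (-3, 3, -3); ‖w_1‖ = 5.1962, so q_1 = (-0.5774, 0.5774, -0.5774).
q_1·w_2 = (-0.5774)·(-3) + 0.5774·0 + (-0.5774)·(-1) = 2.3094.
u_2 = w_2 − 2.3094·q_1 = (-1.6667, -1.3333, 0.3333).
‖u_2‖ = 2.1602, so q_2 = (-0.7715, -0.6172, 0.1543).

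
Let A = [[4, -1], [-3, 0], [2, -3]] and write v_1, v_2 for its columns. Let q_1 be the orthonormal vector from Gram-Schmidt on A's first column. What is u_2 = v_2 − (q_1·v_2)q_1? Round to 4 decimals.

u_2 = (0.3793, -1.0345, -2.3103)

v_1 = (4, -3, 2); ‖v_1‖ = 5.3852, so q_1 = (0.7428, -0.5571, 0.3714).
q_1·v_2 = 0.7428·(-1) + (-0.5571)·0 + 0.3714·(-3) = -1.8570.
u_2 = v_2 + 1.8570·q_1 = (0.3793, -1.0345, -2.3103).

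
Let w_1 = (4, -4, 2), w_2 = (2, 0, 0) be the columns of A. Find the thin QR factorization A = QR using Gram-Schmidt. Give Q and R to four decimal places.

w_1 = (4, -4, 2); ‖w_1‖ = 6.0000, so e_1 = (0.6667, -0.6667, 0.3333).
e_1·w_2 = 0.6667·2 + (-0.6667)·0 + 0.3333·0 = 1.3333.
u_2 = w_2 − 1.3333·e_1 = (1.1111, 0.8889, -0.4444).
‖u_2‖ = 1.4907, so e_2 = (0.7454, 0.5963, -0.2981).

Q = [[0.6667, 0.7454], [-0.6667, 0.5963], [0.3333, -0.2981]], R = [[6.0000, 1.3333], [0.0000, 1.4907]]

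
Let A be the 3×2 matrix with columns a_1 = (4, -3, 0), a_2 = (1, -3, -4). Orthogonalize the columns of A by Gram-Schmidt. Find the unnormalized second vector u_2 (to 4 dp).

a_1 = (4, -3, 0); ‖a_1‖ = 5.0000, so q_1 = (0.8000, -0.6000, 0.0000).
q_1·a_2 = 0.8000·1 + (-0.6000)·(-3) + 0.0000·(-4) = 2.6000.
u_2 = a_2 − 2.6000·q_1 = (-1.0800, -1.4400, -4.0000).

u_2 = (-1.0800, -1.4400, -4.0000)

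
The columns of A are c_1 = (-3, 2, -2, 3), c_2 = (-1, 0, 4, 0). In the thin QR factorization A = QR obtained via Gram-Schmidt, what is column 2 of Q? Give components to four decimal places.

c_1 = (-3, 2, -2, 3); ‖c_1‖ = 5.0990, so e_1 = (-0.5883, 0.3922, -0.3922, 0.5883).
e_1·c_2 = (-0.5883)·(-1) + 0.3922·0 + (-0.3922)·4 + 0.5883·0 = -0.9806.
u_2 = c_2 + 0.9806·e_1 = (-1.5769, 0.3846, 3.6154, 0.5769).
‖u_2‖ = 4.0048, so e_2 = (-0.3938, 0.0960, 0.9028, 0.1441).

e_2 = (-0.3938, 0.0960, 0.9028, 0.1441)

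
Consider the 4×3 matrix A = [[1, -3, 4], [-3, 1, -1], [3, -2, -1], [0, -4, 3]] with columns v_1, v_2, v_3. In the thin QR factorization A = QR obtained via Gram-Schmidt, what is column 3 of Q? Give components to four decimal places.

e_3 = (0.5955, -0.4340, -0.6325, -0.2389)

v_1 = (1, -3, 3, 0); ‖v_1‖ = 4.3589, so e_1 = (0.2294, -0.6882, 0.6882, 0.0000).
e_1·v_2 = 0.2294·(-3) + (-0.6882)·1 + 0.6882·(-2) + 0.0000·(-4) = -2.7530.
u_2 = v_2 + 2.7530·e_1 = (-2.3684, -0.8947, -0.1053, -4.0000).
‖u_2‖ = 4.7351, so e_2 = (-0.5002, -0.1890, -0.0222, -0.8448).
e_1·v_3 = 0.2294·4 + (-0.6882)·(-1) + 0.6882·(-1) + 0.0000·3 = 0.9177; e_2·v_3 = (-0.5002)·4 + (-0.1890)·(-1) + (-0.0222)·(-1) + (-0.8448)·3 = -4.3238.
u_3 = v_3 − 0.9177·e_1 + 4.3238·e_2 = (1.6268, -1.1854, -1.7277, -0.6526).
‖u_3‖ = 2.7317, so e_3 = (0.5955, -0.4340, -0.6325, -0.2389).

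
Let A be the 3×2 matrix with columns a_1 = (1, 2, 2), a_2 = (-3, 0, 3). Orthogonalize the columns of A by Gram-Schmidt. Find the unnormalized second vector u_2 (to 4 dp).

q_1 = a_1/‖a_1‖ = (1, 2, 2)/3.0000 = (0.3333, 0.6667, 0.6667).
r_{12} = q_1·a_2 = 1.0000.
u_2 = a_2 − 1.0000·q_1 = (-3.3333, -0.6667, 2.3333).

u_2 = (-3.3333, -0.6667, 2.3333)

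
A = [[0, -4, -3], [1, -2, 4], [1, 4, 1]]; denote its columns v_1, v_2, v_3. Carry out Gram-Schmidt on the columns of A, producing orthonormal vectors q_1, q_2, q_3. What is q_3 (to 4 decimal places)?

q_3 = (-0.7276, 0.4851, -0.4851)

q_1 = v_1/‖v_1‖ = (0, 1, 1)/1.4142 = (0.0000, 0.7071, 0.7071).
r_{12} = q_1·v_2 = 1.4142.
u_2 = v_2 − 1.4142·q_1 = (-4.0000, -3.0000, 3.0000).
‖u_2‖ = 5.8310, so q_2 = (-0.6860, -0.5145, 0.5145).
r_{13} = q_1·v_3 = 3.5355; r_{23} = q_2·v_3 = 0.5145.
u_3 = v_3 − 3.5355·q_1 − 0.5145·q_2 = (-2.6471, 1.7647, -1.7647).
‖u_3‖ = 3.6380, so q_3 = (-0.7276, 0.4851, -0.4851).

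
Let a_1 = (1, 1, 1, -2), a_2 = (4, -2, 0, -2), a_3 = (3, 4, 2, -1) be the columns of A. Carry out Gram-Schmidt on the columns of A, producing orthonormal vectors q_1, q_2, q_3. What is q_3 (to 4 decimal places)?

q_3 = (0.5752, 0.5490, 0.0784, 0.6013)

a_1 = (1, 1, 1, -2); ‖a_1‖ = 2.6458, so q_1 = (0.3780, 0.3780, 0.3780, -0.7559).
q_1·a_2 = 0.3780·4 + 0.3780·(-2) + 0.3780·0 + (-0.7559)·(-2) = 2.2678.
u_2 = a_2 − 2.2678·q_1 = (3.1429, -2.8571, -0.8571, -0.2857).
‖u_2‖ = 4.3425, so q_2 = (0.7237, -0.6580, -0.1974, -0.0658).
q_1·a_3 = 0.3780·3 + 0.3780·4 + 0.3780·2 + (-0.7559)·(-1) = 4.1576; q_2·a_3 = 0.7237·3 + (-0.6580)·4 + (-0.1974)·2 + (-0.0658)·(-1) = -0.7895.
u_3 = a_3 − 4.1576·q_1 + 0.7895·q_2 = (2.0000, 1.9091, 0.2727, 2.0909).
‖u_3‖ = 3.4772, so q_3 = (0.5752, 0.5490, 0.0784, 0.6013).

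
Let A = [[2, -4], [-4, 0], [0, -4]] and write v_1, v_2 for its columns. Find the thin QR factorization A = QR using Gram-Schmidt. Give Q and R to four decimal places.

v_1 = (2, -4, 0); ‖v_1‖ = 4.4721, so e_1 = (0.4472, -0.8944, 0.0000).
e_1·v_2 = 0.4472·(-4) + (-0.8944)·0 + 0.0000·(-4) = -1.7889.
u_2 = v_2 + 1.7889·e_1 = (-3.2000, -1.6000, -4.0000).
‖u_2‖ = 5.3666, so e_2 = (-0.5963, -0.2981, -0.7454).

Q = [[0.4472, -0.5963], [-0.8944, -0.2981], [0.0000, -0.7454]], R = [[4.4721, -1.7889], [0.0000, 5.3666]]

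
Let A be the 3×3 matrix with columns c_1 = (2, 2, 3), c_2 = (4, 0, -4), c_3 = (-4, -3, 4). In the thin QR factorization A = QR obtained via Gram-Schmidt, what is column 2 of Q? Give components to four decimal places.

c_1 = (2, 2, 3); ‖c_1‖ = 4.1231, so q_1 = (0.4851, 0.4851, 0.7276).
q_1·c_2 = 0.4851·4 + 0.4851·0 + 0.7276·(-4) = -0.9701.
u_2 = c_2 + 0.9701·q_1 = (4.4706, 0.4706, -3.2941).
‖u_2‖ = 5.5730, so q_2 = (0.8022, 0.0844, -0.5911).

q_2 = (0.8022, 0.0844, -0.5911)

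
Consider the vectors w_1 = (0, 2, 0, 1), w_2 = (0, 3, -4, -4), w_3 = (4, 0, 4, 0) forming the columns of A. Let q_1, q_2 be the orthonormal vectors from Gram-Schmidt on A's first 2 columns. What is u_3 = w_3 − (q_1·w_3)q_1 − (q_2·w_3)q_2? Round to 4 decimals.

u_3 = (4.0000, 0.8756, 2.4080, -1.7512)

q_1 = w_1/‖w_1‖ = (0, 2, 0, 1)/2.2361 = (0.0000, 0.8944, 0.0000, 0.4472).
r_{12} = q_1·w_2 = 0.8944.
u_2 = w_2 − 0.8944·q_1 = (0.0000, 2.2000, -4.0000, -4.4000).
‖u_2‖ = 6.3403, so q_2 = (0.0000, 0.3470, -0.6309, -0.6940).
r_{13} = q_1·w_3 = 0.0000; r_{23} = q_2·w_3 = -2.5235.
u_3 = w_3 + 0.0000·q_1 + 2.5235·q_2 = (4.0000, 0.8756, 2.4080, -1.7512).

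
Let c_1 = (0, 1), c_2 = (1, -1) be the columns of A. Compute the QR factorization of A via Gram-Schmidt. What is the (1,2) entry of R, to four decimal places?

c_1 = (0, 1); ‖c_1‖ = 1.0000, so q_1 = (0.0000, 1.0000).
r_{12} = q_1·c_2 = -1.0000.

r_{12} = -1.0000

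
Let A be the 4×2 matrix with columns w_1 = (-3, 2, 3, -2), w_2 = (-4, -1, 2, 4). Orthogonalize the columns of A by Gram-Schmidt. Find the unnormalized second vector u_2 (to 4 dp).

u_2 = (-3.0769, -1.6154, 1.0769, 4.6154)

w_1 = (-3, 2, 3, -2); ‖w_1‖ = 5.0990, so q_1 = (-0.5883, 0.3922, 0.5883, -0.3922).
q_1·w_2 = (-0.5883)·(-4) + 0.3922·(-1) + 0.5883·2 + (-0.3922)·4 = 1.5689.
u_2 = w_2 − 1.5689·q_1 = (-3.0769, -1.6154, 1.0769, 4.6154).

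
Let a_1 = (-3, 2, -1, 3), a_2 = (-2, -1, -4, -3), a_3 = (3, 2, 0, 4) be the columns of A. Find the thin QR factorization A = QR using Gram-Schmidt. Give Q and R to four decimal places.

Q = [[-0.6255, -0.3892, 0.6734], [0.4170, -0.1668, 0.2120], [-0.2085, -0.7388, -0.6310], [0.6255, -0.5243, 0.3217]], R = [[4.7958, -0.2085, 1.4596], [0.0000, 5.4733, -3.5985], [0.0000, 0.0000, 3.7310]]

q_1 = a_1/‖a_1‖ = (-3, 2, -1, 3)/4.7958 = (-0.6255, 0.4170, -0.2085, 0.6255).
r_{12} = q_1·a_2 = -0.2085.
u_2 = a_2 + 0.2085·q_1 = (-2.1304, -0.9130, -4.0435, -2.8696).
‖u_2‖ = 5.4733, so q_2 = (-0.3892, -0.1668, -0.7388, -0.5243).
r_{13} = q_1·a_3 = 1.4596; r_{23} = q_2·a_3 = -3.5985.
u_3 = a_3 − 1.4596·q_1 + 3.5985·q_2 = (2.5123, 0.7910, -2.3541, 1.2003).
‖u_3‖ = 3.7310, so q_3 = (0.6734, 0.2120, -0.6310, 0.3217).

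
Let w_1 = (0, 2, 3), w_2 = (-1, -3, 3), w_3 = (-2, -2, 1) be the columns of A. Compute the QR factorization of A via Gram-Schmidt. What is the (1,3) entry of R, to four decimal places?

r_{13} = -0.2774

w_1 = (0, 2, 3); ‖w_1‖ = 3.6056, so q_1 = (0.0000, 0.5547, 0.8321).
r_{13} = q_1·w_3 = -0.2774.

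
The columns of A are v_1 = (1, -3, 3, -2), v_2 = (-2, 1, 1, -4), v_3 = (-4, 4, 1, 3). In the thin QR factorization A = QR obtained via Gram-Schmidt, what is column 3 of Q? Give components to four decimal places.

v_1 = (1, -3, 3, -2); ‖v_1‖ = 4.7958, so q_1 = (0.2085, -0.6255, 0.6255, -0.4170).
q_1·v_2 = 0.2085·(-2) + (-0.6255)·1 + 0.6255·1 + (-0.4170)·(-4) = 1.2511.
u_2 = v_2 − 1.2511·q_1 = (-2.2609, 1.7826, 0.2174, -3.4783).
‖u_2‖ = 4.5205, so q_2 = (-0.5001, 0.3943, 0.0481, -0.7694).
q_1·v_3 = 0.2085·(-4) + (-0.6255)·4 + 0.6255·1 + (-0.4170)·3 = -3.9618; q_2·v_3 = (-0.5001)·(-4) + 0.3943·4 + 0.0481·1 + (-0.7694)·3 = 1.3177.
u_3 = v_3 + 3.9618·q_1 − 1.3177·q_2 = (-2.5149, 1.0021, 3.4149, 2.3617).
‖u_3‖ = 4.9566, so q_3 = (-0.5074, 0.2022, 0.6890, 0.4765).

q_3 = (-0.5074, 0.2022, 0.6890, 0.4765)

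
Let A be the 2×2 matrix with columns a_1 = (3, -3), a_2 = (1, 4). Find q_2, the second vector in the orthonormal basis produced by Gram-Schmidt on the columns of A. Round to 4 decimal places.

q_2 = (0.7071, 0.7071)

a_1 = (3, -3); ‖a_1‖ = 4.2426, so q_1 = (0.7071, -0.7071).
q_1·a_2 = 0.7071·1 + (-0.7071)·4 = -2.1213.
u_2 = a_2 + 2.1213·q_1 = (2.5000, 2.5000).
‖u_2‖ = 3.5355, so q_2 = (0.7071, 0.7071).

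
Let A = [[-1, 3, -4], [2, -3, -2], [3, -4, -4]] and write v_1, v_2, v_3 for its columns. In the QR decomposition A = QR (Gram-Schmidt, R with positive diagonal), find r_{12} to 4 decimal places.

q_1 = v_1/‖v_1‖ = (-1, 2, 3)/3.7417 = (-0.2673, 0.5345, 0.8018).
r_{12} = q_1·v_2 = -5.6125.

r_{12} = -5.6125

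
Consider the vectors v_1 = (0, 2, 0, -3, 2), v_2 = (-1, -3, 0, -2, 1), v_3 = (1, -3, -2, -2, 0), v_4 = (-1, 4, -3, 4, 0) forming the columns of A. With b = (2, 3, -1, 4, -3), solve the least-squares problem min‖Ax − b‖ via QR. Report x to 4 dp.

x = (-0.4970, -1.7403, 0.4525, 0.0175)

v_1 = (0, 2, 0, -3, 2); ‖v_1‖ = 4.1231, so e_1 = (0.0000, 0.4851, 0.0000, -0.7276, 0.4851).
e_1·v_2 = 0.0000·(-1) + 0.4851·(-3) + 0.0000·0 + (-0.7276)·(-2) + 0.4851·1 = 0.4851.
u_2 = v_2 − 0.4851·e_1 = (-1.0000, -3.2353, 0.0000, -1.6471, 0.7647).
‖u_2‖ = 3.8425, so e_2 = (-0.2602, -0.8420, 0.0000, -0.4286, 0.1990).
e_1·v_3 = 0.0000·1 + 0.4851·(-3) + 0.0000·(-2) + (-0.7276)·(-2) + 0.4851·0 = 0.0000; e_2·v_3 = (-0.2602)·1 + (-0.8420)·(-3) + 0.0000·(-2) + (-0.4286)·(-2) + 0.1990·0 = 3.1230.
u_3 = v_3 + 0.0000·e_1 − 3.1230·e_2 = (1.8127, -0.3705, -2.0000, -0.6614, -0.6215).
‖u_3‖ = 2.8718, so e_3 = (0.6312, -0.1290, -0.6964, -0.2303, -0.2164).
e_1·v_4 = 0.0000·(-1) + 0.4851·4 + 0.0000·(-3) + (-0.7276)·4 + 0.4851·0 = -0.9701; e_2·v_4 = (-0.2602)·(-1) + (-0.8420)·4 + 0.0000·(-3) + (-0.4286)·4 + 0.1990·0 = -4.8222; e_3·v_4 = 0.6312·(-1) + (-0.1290)·4 + (-0.6964)·(-3) + (-0.2303)·4 + (-0.2164)·0 = 0.0208.
u_4 = v_4 + 0.9701·e_1 + 4.8222·e_2 − 0.0208·e_3 = (-2.2681, 0.4130, -2.9855, 1.2319, 1.4348).
‖u_4‖ = 4.2195, so e_4 = (-0.5375, 0.0979, -0.7075, 0.2919, 0.3400).
Qᵀb = (-2.9104, -5.3580, 1.2999, 0.0738).
Back-substitute: x_4 = 0.0738/4.2195 = 0.0175.
x_3 = (1.2999 − 0.0208·0.0175)/2.8718 = 0.4525.
x_2 = (-5.3580 − 3.1230·0.4525 + 4.8222·0.0175)/3.8425 = -1.7403.
x_1 = (-2.9104 − 0.4851·(-1.7403) + 0.0000·0.4525 + 0.9701·0.0175)/4.1231 = -0.4970.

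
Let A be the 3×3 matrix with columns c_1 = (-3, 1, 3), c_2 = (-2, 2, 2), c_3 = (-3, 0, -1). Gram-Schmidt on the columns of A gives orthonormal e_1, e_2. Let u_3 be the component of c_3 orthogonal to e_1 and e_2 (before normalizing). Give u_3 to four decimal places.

c_1 = (-3, 1, 3); ‖c_1‖ = 4.3589, so e_1 = (-0.6882, 0.2294, 0.6882).
e_1·c_2 = (-0.6882)·(-2) + 0.2294·2 + 0.6882·2 = 3.2118.
u_2 = c_2 − 3.2118·e_1 = (0.2105, 1.2632, -0.2105).
‖u_2‖ = 1.2978, so e_2 = (0.1622, 0.9733, -0.1622).
e_1·c_3 = (-0.6882)·(-3) + 0.2294·0 + 0.6882·(-1) = 1.3765; e_2·c_3 = 0.1622·(-3) + 0.9733·0 + (-0.1622)·(-1) = -0.3244.
u_3 = c_3 − 1.3765·e_1 + 0.3244·e_2 = (-2.0000, 0.0000, -2.0000).

u_3 = (-2.0000, 0.0000, -2.0000)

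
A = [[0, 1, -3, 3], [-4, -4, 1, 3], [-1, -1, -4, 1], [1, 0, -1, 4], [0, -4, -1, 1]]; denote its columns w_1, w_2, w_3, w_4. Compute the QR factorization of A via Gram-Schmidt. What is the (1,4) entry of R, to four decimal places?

w_1 = (0, -4, -1, 1, 0); ‖w_1‖ = 4.2426, so q_1 = (0.0000, -0.9428, -0.2357, 0.2357, 0.0000).
r_{14} = q_1·w_4 = -2.1213.

r_{14} = -2.1213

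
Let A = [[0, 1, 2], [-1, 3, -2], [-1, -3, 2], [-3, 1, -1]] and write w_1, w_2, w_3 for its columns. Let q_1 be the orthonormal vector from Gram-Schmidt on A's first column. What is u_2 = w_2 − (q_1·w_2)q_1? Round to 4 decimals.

u_2 = (1.0000, 2.7273, -3.2727, 0.1818)

w_1 = (0, -1, -1, -3); ‖w_1‖ = 3.3166, so q_1 = (0.0000, -0.3015, -0.3015, -0.9045).
q_1·w_2 = 0.0000·1 + (-0.3015)·3 + (-0.3015)·(-3) + (-0.9045)·1 = -0.9045.
u_2 = w_2 + 0.9045·q_1 = (1.0000, 2.7273, -3.2727, 0.1818).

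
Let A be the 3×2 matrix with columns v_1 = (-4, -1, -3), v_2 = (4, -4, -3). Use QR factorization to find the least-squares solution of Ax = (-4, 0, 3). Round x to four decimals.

q_1 = v_1/‖v_1‖ = (-4, -1, -3)/5.0990 = (-0.7845, -0.1961, -0.5883).
r_{12} = q_1·v_2 = -0.5883.
u_2 = v_2 + 0.5883·q_1 = (3.5385, -4.1154, -3.3462).
‖u_2‖ = 6.3760, so q_2 = (0.5550, -0.6454, -0.5248).
Qᵀb = (1.3728, -3.7943).
Back-substitute: x_2 = -3.7943/6.3760 = -0.5951.
x_1 = (1.3728 + 0.5883·(-0.5951))/5.0990 = 0.2006.

x = (0.2006, -0.5951)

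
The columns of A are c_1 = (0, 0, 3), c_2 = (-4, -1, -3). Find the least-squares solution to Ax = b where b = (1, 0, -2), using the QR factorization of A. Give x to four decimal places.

c_1 = (0, 0, 3); ‖c_1‖ = 3.0000, so q_1 = (0.0000, 0.0000, 1.0000).
q_1·c_2 = 0.0000·(-4) + 0.0000·(-1) + 1.0000·(-3) = -3.0000.
u_2 = c_2 + 3.0000·q_1 = (-4.0000, -1.0000, 0.0000).
‖u_2‖ = 4.1231, so q_2 = (-0.9701, -0.2425, 0.0000).
Qᵀb = (-2.0000, -0.9701).
Back-substitute: x_2 = -0.9701/4.1231 = -0.2353.
x_1 = (-2.0000 + 3.0000·(-0.2353))/3.0000 = -0.9020.

x = (-0.9020, -0.2353)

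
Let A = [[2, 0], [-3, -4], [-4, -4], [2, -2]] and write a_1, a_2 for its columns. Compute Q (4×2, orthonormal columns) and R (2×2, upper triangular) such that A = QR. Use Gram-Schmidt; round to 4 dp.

Q = [[0.3482, -0.3378], [-0.5222, -0.4222], [-0.6963, -0.2533], [0.3482, -0.8022]], R = [[5.7446, 4.1779], [0.0000, 4.3064]]

a_1 = (2, -3, -4, 2); ‖a_1‖ = 5.7446, so e_1 = (0.3482, -0.5222, -0.6963, 0.3482).
e_1·a_2 = 0.3482·0 + (-0.5222)·(-4) + (-0.6963)·(-4) + 0.3482·(-2) = 4.1779.
u_2 = a_2 − 4.1779·e_1 = (-1.4545, -1.8182, -1.0909, -3.4545).
‖u_2‖ = 4.3064, so e_2 = (-0.3378, -0.4222, -0.2533, -0.8022).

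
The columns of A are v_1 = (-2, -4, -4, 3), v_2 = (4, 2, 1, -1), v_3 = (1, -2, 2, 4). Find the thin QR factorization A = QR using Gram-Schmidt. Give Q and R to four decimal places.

Q = [[-0.2981, 0.9304, 0.1156], [-0.5963, -0.0139, -0.2349], [-0.5963, -0.3263, 0.6861], [0.4472, 0.1666, 0.6787]], R = [[6.7082, -3.4286, 1.4907], [0.0000, 3.2007, 0.9720], [0.0000, 0.0000, 4.6726]]

v_1 = (-2, -4, -4, 3); ‖v_1‖ = 6.7082, so q_1 = (-0.2981, -0.5963, -0.5963, 0.4472).
q_1·v_2 = (-0.2981)·4 + (-0.5963)·2 + (-0.5963)·1 + 0.4472·(-1) = -3.4286.
u_2 = v_2 + 3.4286·q_1 = (2.9778, -0.0444, -1.0444, 0.5333).
‖u_2‖ = 3.2007, so q_2 = (0.9304, -0.0139, -0.3263, 0.1666).
q_1·v_3 = (-0.2981)·1 + (-0.5963)·(-2) + (-0.5963)·2 + 0.4472·4 = 1.4907; q_2·v_3 = 0.9304·1 + (-0.0139)·(-2) + (-0.3263)·2 + 0.1666·4 = 0.9720.
u_3 = v_3 − 1.4907·q_1 − 0.9720·q_2 = (0.5401, -1.0976, 3.2061, 3.1714).
‖u_3‖ = 4.6726, so q_3 = (0.1156, -0.2349, 0.6861, 0.6787).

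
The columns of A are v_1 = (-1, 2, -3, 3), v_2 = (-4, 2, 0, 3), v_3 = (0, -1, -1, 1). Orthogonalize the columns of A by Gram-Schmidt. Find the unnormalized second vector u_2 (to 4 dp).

u_2 = (-3.2609, 0.5217, 2.2174, 0.7826)

v_1 = (-1, 2, -3, 3); ‖v_1‖ = 4.7958, so e_1 = (-0.2085, 0.4170, -0.6255, 0.6255).
e_1·v_2 = (-0.2085)·(-4) + 0.4170·2 + (-0.6255)·0 + 0.6255·3 = 3.5447.
u_2 = v_2 − 3.5447·e_1 = (-3.2609, 0.5217, 2.2174, 0.7826).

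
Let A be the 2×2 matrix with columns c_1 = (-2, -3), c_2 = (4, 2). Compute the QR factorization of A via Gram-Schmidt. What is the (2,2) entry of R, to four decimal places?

c_1 = (-2, -3); ‖c_1‖ = 3.6056, so q_1 = (-0.5547, -0.8321).
q_1·c_2 = (-0.5547)·4 + (-0.8321)·2 = -3.8829.
u_2 = c_2 + 3.8829·q_1 = (1.8462, -1.2308).
r_{22} = ‖u_2‖ = 2.2188.

r_{22} = 2.2188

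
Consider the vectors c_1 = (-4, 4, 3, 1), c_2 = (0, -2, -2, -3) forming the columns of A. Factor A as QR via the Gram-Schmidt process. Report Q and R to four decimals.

Q = [[-0.6172, -0.5090], [0.6172, -0.1198], [0.4629, -0.2470], [0.1543, -0.8158]], R = [[6.4807, -2.6232], [0.0000, 3.1810]]

e_1 = c_1/‖c_1‖ = (-4, 4, 3, 1)/6.4807 = (-0.6172, 0.6172, 0.4629, 0.1543).
r_{12} = e_1·c_2 = -2.6232.
u_2 = c_2 + 2.6232·e_1 = (-1.6190, -0.3810, -0.7857, -2.5952).
‖u_2‖ = 3.1810, so e_2 = (-0.5090, -0.1198, -0.2470, -0.8158).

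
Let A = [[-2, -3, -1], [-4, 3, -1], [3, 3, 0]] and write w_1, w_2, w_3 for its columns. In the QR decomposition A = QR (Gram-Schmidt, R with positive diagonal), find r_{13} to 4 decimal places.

e_1 = w_1/‖w_1‖ = (-2, -4, 3)/5.3852 = (-0.3714, -0.7428, 0.5571).
r_{13} = e_1·w_3 = 1.1142.

r_{13} = 1.1142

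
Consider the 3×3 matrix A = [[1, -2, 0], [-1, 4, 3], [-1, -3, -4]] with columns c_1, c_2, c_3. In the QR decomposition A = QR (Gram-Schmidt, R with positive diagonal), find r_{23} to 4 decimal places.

c_1 = (1, -1, -1); ‖c_1‖ = 1.7321, so e_1 = (0.5774, -0.5774, -0.5774).
e_1·c_2 = 0.5774·(-2) + (-0.5774)·4 + (-0.5774)·(-3) = -1.7321.
u_2 = c_2 + 1.7321·e_1 = (-1.0000, 3.0000, -4.0000).
‖u_2‖ = 5.0990, so e_2 = (-0.1961, 0.5883, -0.7845).
r_{23} = e_2·c_3 = 4.9029.

r_{23} = 4.9029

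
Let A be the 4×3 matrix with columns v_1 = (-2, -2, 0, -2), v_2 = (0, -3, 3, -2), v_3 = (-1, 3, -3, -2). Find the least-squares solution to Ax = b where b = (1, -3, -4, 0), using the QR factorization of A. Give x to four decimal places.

v_1 = (-2, -2, 0, -2); ‖v_1‖ = 3.4641, so e_1 = (-0.5774, -0.5774, 0.0000, -0.5774).
e_1·v_2 = (-0.5774)·0 + (-0.5774)·(-3) + 0.0000·3 + (-0.5774)·(-2) = 2.8868.
u_2 = v_2 − 2.8868·e_1 = (1.6667, -1.3333, 3.0000, -0.3333).
‖u_2‖ = 3.6968, so e_2 = (0.4508, -0.3607, 0.8115, -0.0902).
e_1·v_3 = (-0.5774)·(-1) + (-0.5774)·3 + 0.0000·(-3) + (-0.5774)·(-2) = 0.0000; e_2·v_3 = 0.4508·(-1) + (-0.3607)·3 + 0.8115·(-3) + (-0.0902)·(-2) = -3.7870.
u_3 = v_3 + 0.0000·e_1 + 3.7870·e_2 = (0.7073, 1.6341, 0.0732, -2.3415).
‖u_3‖ = 2.9425, so e_3 = (0.2404, 0.5554, 0.0249, -0.7957).
Qᵀb = (1.1547, -1.7132, -1.5251).
Back-substitute: x_3 = -1.5251/2.9425 = -0.5183.
x_2 = (-1.7132 + 3.7870·(-0.5183))/3.6968 = -0.9944.
x_1 = (1.1547 − 2.8868·(-0.9944) + 0.0000·(-0.5183))/3.4641 = 1.1620.

x = (1.1620, -0.9944, -0.5183)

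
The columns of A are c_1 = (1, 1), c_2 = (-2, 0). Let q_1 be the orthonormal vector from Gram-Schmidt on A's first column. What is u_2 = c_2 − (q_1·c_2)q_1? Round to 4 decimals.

u_2 = (-1.0000, 1.0000)

q_1 = c_1/‖c_1‖ = (1, 1)/1.4142 = (0.7071, 0.7071).
r_{12} = q_1·c_2 = -1.4142.
u_2 = c_2 + 1.4142·q_1 = (-1.0000, 1.0000).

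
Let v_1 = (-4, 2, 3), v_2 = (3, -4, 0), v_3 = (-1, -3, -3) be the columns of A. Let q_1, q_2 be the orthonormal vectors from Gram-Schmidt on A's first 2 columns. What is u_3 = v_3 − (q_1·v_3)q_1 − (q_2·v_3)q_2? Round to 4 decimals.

u_3 = (-2.5477, -1.9108, -2.1231)

v_1 = (-4, 2, 3); ‖v_1‖ = 5.3852, so q_1 = (-0.7428, 0.3714, 0.5571).
q_1·v_2 = (-0.7428)·3 + 0.3714·(-4) + 0.5571·0 = -3.7139.
u_2 = v_2 + 3.7139·q_1 = (0.2414, -2.6207, 2.0690).
‖u_2‖ = 3.3477, so q_2 = (0.0721, -0.7828, 0.6180).
q_1·v_3 = (-0.7428)·(-1) + 0.3714·(-3) + 0.5571·(-3) = -2.0426; q_2·v_3 = 0.0721·(-1) + (-0.7828)·(-3) + 0.6180·(-3) = 0.4223.
u_3 = v_3 + 2.0426·q_1 − 0.4223·q_2 = (-2.5477, -1.9108, -2.1231).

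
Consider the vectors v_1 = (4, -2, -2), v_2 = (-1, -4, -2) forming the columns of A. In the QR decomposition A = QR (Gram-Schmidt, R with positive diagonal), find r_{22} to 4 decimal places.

q_1 = v_1/‖v_1‖ = (4, -2, -2)/4.8990 = (0.8165, -0.4082, -0.4082).
r_{12} = q_1·v_2 = 1.6330.
u_2 = v_2 − 1.6330·q_1 = (-2.3333, -3.3333, -1.3333).
r_{22} = ‖u_2‖ = 4.2817.

r_{22} = 4.2817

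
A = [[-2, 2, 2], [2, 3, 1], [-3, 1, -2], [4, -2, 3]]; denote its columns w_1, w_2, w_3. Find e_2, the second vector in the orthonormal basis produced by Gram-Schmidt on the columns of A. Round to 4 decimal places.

e_1 = w_1/‖w_1‖ = (-2, 2, -3, 4)/5.7446 = (-0.3482, 0.3482, -0.5222, 0.6963).
r_{12} = e_1·w_2 = -1.5667.
u_2 = w_2 + 1.5667·e_1 = (1.4545, 3.5455, 0.1818, -0.9091).
‖u_2‖ = 3.9428, so e_2 = (0.3689, 0.8992, 0.0461, -0.2306).

e_2 = (0.3689, 0.8992, 0.0461, -0.2306)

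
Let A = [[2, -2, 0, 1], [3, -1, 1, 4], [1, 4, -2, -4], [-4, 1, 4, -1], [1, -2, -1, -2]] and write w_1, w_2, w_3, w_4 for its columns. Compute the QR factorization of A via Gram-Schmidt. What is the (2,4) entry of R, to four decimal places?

r_{24} = -3.2084

w_1 = (2, 3, 1, -4, 1); ‖w_1‖ = 5.5678, so e_1 = (0.3592, 0.5388, 0.1796, -0.7184, 0.1796).
e_1·w_2 = 0.3592·(-2) + 0.5388·(-1) + 0.1796·4 + (-0.7184)·1 + 0.1796·(-2) = -1.6164.
u_2 = w_2 + 1.6164·e_1 = (-1.4194, -0.1290, 4.2903, -0.1613, -1.7097).
‖u_2‖ = 4.8360, so e_2 = (-0.2935, -0.0267, 0.8872, -0.0334, -0.3535).
r_{24} = e_2·w_4 = -3.2084.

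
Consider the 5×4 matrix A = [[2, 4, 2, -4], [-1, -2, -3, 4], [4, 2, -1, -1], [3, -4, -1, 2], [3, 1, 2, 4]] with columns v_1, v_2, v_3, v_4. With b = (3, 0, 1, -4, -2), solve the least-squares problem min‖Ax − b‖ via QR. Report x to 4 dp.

v_1 = (2, -1, 4, 3, 3); ‖v_1‖ = 6.2450, so e_1 = (0.3203, -0.1601, 0.6405, 0.4804, 0.4804).
e_1·v_2 = 0.3203·4 + (-0.1601)·(-2) + 0.6405·2 + 0.4804·(-4) + 0.4804·1 = 1.4412.
u_2 = v_2 − 1.4412·e_1 = (3.5385, -1.7692, 1.0769, -4.6923, 0.3077).
‖u_2‖ = 6.2388, so e_2 = (0.5672, -0.2836, 0.1726, -0.7521, 0.0493).
e_1·v_3 = 0.3203·2 + (-0.1601)·(-3) + 0.6405·(-1) + 0.4804·(-1) + 0.4804·2 = 0.9608; e_2·v_3 = 0.5672·2 + (-0.2836)·(-3) + 0.1726·(-1) + (-0.7521)·(-1) + 0.0493·2 = 2.6632.
u_3 = v_3 − 0.9608·e_1 − 2.6632·e_2 = (0.1818, -2.0909, -2.0751, 0.5415, 1.4071).
‖u_3‖ = 3.3142, so e_3 = (0.0549, -0.6309, -0.6261, 0.1634, 0.4246).
e_1·v_4 = 0.3203·(-4) + (-0.1601)·4 + 0.6405·(-1) + 0.4804·2 + 0.4804·4 = 0.3203; e_2·v_4 = 0.5672·(-4) + (-0.2836)·4 + 0.1726·(-1) + (-0.7521)·2 + 0.0493·4 = -4.8826; e_3·v_4 = 0.0549·(-4) + (-0.6309)·4 + (-0.6261)·(-1) + 0.1634·2 + 0.4246·4 = -0.0918.
u_4 = v_4 − 0.3203·e_1 + 4.8826·e_2 + 0.0918·e_3 = (-1.3283, 2.6087, -0.4198, -1.8111, 4.1259).
‖u_4‖ = 5.3898, so e_4 = (-0.2464, 0.4840, -0.0779, -0.3360, 0.7655).
Qᵀb = (-1.2810, 4.7839, -1.9642, -1.0042).
Back-substitute: x_4 = -1.0042/5.3898 = -0.1863.
x_3 = (-1.9642 + 0.0918·(-0.1863))/3.3142 = -0.5978.
x_2 = (4.7839 − 2.6632·(-0.5978) + 4.8826·(-0.1863))/6.2388 = 0.8762.
x_1 = (-1.2810 − 1.4412·0.8762 − 0.9608·(-0.5978) − 0.3203·(-0.1863))/6.2450 = -0.3058.

x = (-0.3058, 0.8762, -0.5978, -0.1863)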